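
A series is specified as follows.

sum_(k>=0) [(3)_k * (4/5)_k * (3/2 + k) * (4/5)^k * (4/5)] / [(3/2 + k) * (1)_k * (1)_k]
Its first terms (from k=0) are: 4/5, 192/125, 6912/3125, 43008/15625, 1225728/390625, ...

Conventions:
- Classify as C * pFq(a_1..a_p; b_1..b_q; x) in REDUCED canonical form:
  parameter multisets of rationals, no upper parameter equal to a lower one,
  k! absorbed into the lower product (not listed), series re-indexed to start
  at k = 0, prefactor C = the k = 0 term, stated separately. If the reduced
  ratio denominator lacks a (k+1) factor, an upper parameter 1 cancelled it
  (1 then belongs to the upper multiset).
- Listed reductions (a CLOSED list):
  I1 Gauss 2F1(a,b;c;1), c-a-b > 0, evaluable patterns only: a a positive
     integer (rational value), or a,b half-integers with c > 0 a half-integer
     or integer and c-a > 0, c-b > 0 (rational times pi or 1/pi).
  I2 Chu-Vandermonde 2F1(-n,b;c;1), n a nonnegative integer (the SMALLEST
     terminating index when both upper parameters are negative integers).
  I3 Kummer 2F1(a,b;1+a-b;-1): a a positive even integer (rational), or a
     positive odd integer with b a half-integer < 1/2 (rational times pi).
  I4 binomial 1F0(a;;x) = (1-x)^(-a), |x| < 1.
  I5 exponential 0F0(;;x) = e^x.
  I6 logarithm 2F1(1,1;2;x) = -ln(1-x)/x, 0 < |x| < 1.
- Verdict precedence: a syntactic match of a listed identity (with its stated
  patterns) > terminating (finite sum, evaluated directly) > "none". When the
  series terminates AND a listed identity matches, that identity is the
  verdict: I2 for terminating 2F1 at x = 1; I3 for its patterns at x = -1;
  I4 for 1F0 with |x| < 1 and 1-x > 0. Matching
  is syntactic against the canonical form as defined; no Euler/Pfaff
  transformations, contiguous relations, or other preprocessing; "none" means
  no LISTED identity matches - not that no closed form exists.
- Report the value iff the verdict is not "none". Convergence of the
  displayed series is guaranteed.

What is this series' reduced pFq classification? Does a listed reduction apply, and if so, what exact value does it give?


At argument 4/5: a 2F1 with upper {4/5, 3}, lower {1}, scaled by C = 4/5. Verdict: none. A 2F1 with upper {4/5, 3} fits none of I1-I6 at x = 4/5; the sum runs forever.

Structural cue: with t_0 = 4/5, (1)_k (prefactor 4/5) is k! itself.
Step ratio: r(k) = (4/5) * (k+4/5) (k+3) / [(k+1) (k+1)] - poly over poly, x = (4/5) from leading terms; C = 4/5 at k = 0.


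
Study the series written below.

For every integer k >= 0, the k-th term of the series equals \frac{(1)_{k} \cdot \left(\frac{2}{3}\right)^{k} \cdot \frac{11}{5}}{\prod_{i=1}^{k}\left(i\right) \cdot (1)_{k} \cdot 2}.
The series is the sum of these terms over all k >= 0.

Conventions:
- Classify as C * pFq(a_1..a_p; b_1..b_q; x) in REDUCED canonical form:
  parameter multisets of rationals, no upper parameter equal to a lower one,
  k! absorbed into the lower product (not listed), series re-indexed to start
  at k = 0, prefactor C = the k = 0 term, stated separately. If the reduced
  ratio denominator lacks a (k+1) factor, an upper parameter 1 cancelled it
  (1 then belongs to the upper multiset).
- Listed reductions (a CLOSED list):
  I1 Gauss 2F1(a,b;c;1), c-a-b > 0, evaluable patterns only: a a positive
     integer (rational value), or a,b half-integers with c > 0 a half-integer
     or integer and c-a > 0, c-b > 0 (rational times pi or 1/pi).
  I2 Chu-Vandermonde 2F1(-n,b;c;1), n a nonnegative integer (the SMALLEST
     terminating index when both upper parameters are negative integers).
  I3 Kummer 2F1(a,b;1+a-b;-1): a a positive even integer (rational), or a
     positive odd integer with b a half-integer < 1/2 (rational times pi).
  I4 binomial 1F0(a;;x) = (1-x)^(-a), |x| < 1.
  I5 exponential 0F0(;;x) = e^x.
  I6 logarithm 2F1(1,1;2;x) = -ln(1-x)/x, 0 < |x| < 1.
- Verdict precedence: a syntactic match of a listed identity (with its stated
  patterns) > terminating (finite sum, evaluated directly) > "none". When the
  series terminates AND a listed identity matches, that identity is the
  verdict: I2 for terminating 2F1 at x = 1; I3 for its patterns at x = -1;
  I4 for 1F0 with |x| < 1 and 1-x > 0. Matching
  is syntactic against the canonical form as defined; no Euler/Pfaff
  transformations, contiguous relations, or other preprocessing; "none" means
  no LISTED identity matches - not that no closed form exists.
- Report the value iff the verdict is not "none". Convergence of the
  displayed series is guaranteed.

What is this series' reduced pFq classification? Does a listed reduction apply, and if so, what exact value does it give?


Reduced: x = \frac{2}{3}, 0F0, upper = {-}, lower = {-}, C = \frac{11}{10}. Verdict at x = \frac{2}{3}: the exponential series (I5) matches (the 0F0 exponential series at x = \frac{2}{3}). Hence: \frac{11}{10} \cdot e^{\frac{2}{3}}.

Key step: t_0 being \frac{11}{10}, (1)_k (C = 11/10, x = 2/3) is k! itself.
Ratio: r(k) = \frac{2}{3} * 1 / [(k+1)] - rational in k, leading ratio \frac{2}{3}; with t_0 = \frac{11}{10}, classification follows.


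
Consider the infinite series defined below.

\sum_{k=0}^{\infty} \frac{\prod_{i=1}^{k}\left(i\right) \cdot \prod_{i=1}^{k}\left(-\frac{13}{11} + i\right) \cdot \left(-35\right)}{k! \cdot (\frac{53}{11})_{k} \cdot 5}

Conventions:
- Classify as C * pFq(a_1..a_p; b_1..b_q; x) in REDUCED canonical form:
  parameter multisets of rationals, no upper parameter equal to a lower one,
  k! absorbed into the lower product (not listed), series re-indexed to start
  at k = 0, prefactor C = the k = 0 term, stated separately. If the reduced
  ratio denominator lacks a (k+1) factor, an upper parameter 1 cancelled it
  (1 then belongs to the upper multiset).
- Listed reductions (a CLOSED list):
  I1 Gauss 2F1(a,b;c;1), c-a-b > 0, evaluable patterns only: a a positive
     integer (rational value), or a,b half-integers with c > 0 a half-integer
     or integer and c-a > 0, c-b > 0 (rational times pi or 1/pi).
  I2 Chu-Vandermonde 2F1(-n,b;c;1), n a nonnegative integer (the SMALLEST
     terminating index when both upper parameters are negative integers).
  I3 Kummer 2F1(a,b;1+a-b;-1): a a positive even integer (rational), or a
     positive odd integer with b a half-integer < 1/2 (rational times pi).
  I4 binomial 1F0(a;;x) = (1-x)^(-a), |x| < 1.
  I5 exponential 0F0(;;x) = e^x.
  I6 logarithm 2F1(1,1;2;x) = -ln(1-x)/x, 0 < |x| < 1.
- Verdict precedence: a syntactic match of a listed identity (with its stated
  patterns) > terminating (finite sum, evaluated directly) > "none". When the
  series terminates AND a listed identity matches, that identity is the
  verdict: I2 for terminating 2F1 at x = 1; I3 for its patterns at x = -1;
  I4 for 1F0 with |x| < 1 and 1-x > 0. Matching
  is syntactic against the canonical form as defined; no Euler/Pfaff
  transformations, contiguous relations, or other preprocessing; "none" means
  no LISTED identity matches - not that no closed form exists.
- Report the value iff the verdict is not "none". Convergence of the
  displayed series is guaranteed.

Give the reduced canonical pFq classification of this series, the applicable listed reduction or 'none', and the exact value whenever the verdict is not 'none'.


Prefactor -7, argument 1: 2F1 with upper {-\frac{2}{11}, 1} over lower {\frac{53}{11}}. Verdict: this is the Gauss summation I1 (x = 1: the Gamma ratio telescopes since c-a-b = 4 > 0 and a = 1 in Z>0). Value: -\frac{147}{22}.

Structural cue: x = 1 and the running product (C = -7, x = 1) telescopes to a rising factorial.
Adjacent-term ratio: r(k) = 1 * (k-\frac{2}{11}) (k+1) / [(k+\frac{53}{11}) (k+1)] - rational in k. x = 1; t_0 = -7; negate the roots.


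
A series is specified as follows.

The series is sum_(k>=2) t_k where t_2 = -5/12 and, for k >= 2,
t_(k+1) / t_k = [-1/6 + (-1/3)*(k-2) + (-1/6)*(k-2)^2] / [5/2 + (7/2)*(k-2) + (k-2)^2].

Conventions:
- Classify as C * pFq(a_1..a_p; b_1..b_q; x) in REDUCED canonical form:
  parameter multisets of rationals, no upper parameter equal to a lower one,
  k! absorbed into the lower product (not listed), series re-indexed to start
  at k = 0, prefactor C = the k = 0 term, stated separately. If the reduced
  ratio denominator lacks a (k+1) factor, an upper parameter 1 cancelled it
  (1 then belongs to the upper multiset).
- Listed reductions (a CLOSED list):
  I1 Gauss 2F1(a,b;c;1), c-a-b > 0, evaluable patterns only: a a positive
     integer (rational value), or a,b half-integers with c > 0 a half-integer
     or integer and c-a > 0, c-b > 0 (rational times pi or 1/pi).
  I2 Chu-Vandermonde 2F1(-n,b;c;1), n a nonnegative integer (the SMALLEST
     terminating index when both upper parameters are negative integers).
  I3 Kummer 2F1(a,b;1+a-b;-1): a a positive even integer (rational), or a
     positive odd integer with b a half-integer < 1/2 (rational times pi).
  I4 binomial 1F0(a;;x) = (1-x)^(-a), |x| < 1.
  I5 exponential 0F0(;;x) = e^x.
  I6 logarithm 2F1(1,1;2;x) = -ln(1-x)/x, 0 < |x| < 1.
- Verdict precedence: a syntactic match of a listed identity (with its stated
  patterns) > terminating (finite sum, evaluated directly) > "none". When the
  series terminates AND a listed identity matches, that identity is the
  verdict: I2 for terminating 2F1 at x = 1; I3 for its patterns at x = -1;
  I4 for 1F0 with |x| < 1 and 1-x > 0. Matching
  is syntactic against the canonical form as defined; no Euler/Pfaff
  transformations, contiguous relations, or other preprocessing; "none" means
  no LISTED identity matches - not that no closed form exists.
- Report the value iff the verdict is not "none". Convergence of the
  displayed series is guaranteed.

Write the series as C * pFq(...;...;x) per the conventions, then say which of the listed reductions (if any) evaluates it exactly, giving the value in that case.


x = -1/6 here; the reduced form reads 2F1, upper {1, 1}, lower {5/2}, C = -5/12. Verdict: none. No listed pattern accepts 2F1(1, 1; 5/2; -1/6).

Structural cue: x = (-1/6) and factor the ratio over Q (prefactor -5/12): negated roots = parameters.
Adjacent-term ratio: r(k) = (-1/6) * (k+1) (k+1) / [(k+5/2) (k+1)] - poly over poly, x = (-1/6) from leading terms; C = -5/12 at k = 0.


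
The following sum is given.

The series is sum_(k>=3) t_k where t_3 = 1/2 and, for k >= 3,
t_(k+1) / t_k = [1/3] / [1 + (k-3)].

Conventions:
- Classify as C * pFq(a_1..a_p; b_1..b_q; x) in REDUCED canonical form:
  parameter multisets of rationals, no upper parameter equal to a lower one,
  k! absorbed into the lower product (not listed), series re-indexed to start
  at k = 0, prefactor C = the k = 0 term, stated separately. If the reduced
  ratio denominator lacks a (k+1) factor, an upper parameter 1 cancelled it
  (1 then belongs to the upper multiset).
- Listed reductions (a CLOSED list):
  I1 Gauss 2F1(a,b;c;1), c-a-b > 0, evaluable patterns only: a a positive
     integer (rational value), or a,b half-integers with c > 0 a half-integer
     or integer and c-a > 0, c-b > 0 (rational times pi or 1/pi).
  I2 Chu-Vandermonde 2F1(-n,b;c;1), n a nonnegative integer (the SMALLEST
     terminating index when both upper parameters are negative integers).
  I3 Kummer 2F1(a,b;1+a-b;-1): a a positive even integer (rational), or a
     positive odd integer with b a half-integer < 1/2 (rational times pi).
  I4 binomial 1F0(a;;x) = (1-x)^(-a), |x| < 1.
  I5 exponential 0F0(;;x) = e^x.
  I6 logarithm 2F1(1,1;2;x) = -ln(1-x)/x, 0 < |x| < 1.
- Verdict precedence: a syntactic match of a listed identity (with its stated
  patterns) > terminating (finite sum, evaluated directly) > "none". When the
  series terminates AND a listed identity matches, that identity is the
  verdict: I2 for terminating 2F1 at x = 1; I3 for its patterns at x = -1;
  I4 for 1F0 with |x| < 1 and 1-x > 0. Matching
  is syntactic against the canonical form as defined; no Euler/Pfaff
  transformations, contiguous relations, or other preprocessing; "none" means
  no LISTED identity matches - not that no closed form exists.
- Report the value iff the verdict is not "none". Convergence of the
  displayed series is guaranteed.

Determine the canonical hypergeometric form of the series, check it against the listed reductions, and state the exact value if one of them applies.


With C = 1/2: the canonical form is 0F0(-; -; 1/3). Verdict at x = 1/3: the exponential series (I5) matches (the 0F0 exponential series at x = 1/3). Hence: (1/2) * e^(1/3).

The tell: from the first term 1/2: roots of the ratio polynomials (C = 1/2) are the negated parameters.
Step ratio: r(k) = (1/3) * 1 / [(k+1)] - rational; roots negated = parameters, x = (1/3), C = 1/2.


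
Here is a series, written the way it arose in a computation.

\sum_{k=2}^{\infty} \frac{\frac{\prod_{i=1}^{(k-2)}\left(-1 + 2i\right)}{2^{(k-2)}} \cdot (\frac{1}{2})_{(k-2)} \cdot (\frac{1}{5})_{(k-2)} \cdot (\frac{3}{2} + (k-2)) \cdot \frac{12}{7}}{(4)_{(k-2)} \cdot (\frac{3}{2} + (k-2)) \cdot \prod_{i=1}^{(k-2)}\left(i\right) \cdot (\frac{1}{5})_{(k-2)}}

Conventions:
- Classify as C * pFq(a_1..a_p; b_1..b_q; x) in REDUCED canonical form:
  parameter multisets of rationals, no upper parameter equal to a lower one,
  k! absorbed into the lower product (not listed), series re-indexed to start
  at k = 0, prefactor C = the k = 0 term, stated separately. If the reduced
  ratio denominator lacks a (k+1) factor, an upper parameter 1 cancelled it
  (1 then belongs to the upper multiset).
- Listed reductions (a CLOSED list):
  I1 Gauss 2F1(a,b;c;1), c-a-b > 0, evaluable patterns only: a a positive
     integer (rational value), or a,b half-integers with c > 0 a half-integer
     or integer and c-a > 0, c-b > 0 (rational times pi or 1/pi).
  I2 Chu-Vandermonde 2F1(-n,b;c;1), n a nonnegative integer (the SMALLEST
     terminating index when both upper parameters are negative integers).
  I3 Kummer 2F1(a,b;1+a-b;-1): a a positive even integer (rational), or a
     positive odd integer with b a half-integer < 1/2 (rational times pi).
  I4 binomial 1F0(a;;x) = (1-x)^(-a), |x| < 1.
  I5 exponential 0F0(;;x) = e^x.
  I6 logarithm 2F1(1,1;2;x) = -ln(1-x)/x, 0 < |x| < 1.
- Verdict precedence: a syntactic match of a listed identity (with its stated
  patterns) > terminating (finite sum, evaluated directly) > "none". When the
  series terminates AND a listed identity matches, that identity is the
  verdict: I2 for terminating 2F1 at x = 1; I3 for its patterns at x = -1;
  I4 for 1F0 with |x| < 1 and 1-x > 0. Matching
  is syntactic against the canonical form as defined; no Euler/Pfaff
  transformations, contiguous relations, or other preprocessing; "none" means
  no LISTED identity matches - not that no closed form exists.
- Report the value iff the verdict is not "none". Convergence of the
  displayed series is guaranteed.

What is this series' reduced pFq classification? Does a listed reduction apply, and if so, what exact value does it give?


With C = \frac{12}{7}: the canonical form is 2F1(\frac{1}{2}, \frac{1}{2}; 4; 1). Verdict: Gauss's theorem I1 (half-integer case) matches (x = 1; upper {\frac{1}{2}, \frac{1}{2}} half-integers, c = 4 in the evaluable pattern). Hence: \frac{1024}{175} / \pi.

First insight: x = 1 and the product of the first k integers (C = 12/7, x = 1) is k!.
Ratio: r(k) = 1 * (k+\frac{1}{2}) (k+\frac{1}{2}) / [(k+4) (k+1)] - rational in k, leading ratio 1; with t_0 = \frac{12}{7}, classification follows.


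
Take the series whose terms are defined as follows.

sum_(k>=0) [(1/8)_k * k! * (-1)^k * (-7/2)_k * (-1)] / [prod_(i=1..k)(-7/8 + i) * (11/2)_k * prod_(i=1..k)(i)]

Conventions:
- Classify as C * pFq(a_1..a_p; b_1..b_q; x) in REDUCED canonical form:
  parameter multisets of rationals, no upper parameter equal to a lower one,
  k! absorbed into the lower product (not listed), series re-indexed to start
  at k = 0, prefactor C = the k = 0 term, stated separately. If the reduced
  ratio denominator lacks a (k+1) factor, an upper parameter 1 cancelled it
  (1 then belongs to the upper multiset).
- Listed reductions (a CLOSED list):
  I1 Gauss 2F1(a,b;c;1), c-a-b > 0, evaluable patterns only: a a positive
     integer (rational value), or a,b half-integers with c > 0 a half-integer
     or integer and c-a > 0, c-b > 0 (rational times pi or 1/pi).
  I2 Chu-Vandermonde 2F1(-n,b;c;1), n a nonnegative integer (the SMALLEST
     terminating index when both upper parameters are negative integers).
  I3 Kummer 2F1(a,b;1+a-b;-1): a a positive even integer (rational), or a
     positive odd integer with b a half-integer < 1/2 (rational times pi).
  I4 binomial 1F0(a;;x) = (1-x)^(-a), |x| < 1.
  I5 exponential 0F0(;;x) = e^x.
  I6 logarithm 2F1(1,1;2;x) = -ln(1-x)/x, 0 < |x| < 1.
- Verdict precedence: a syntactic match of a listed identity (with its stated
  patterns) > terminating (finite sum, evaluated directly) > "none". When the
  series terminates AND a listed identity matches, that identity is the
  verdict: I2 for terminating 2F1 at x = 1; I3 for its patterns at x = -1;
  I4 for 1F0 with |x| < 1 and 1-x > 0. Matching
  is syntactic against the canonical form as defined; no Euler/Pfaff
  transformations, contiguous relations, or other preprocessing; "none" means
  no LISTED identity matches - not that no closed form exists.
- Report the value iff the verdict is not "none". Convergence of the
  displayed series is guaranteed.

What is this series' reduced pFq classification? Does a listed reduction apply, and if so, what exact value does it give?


First insight: from the first term -1: the factorial ratio (prefactor -1) (k+a-1)!/(a-1)! is a rising factorial (a)_k.
Term ratio: r(k) = (-1) * (k-7/2) (k+1) / [(k+11/2) (k+1)] - rational in k. x = (-1); t_0 = -1; negate the roots.

With C = -1: the canonical form is 2F1(-7/2, 1; 11/2; -1). Verdict: this is Kummer (I3) (x = -1; c = 11/2 equals 1+a-b for upper {-7/2, 1}: listed pattern). Value: (-315/512) * pi.


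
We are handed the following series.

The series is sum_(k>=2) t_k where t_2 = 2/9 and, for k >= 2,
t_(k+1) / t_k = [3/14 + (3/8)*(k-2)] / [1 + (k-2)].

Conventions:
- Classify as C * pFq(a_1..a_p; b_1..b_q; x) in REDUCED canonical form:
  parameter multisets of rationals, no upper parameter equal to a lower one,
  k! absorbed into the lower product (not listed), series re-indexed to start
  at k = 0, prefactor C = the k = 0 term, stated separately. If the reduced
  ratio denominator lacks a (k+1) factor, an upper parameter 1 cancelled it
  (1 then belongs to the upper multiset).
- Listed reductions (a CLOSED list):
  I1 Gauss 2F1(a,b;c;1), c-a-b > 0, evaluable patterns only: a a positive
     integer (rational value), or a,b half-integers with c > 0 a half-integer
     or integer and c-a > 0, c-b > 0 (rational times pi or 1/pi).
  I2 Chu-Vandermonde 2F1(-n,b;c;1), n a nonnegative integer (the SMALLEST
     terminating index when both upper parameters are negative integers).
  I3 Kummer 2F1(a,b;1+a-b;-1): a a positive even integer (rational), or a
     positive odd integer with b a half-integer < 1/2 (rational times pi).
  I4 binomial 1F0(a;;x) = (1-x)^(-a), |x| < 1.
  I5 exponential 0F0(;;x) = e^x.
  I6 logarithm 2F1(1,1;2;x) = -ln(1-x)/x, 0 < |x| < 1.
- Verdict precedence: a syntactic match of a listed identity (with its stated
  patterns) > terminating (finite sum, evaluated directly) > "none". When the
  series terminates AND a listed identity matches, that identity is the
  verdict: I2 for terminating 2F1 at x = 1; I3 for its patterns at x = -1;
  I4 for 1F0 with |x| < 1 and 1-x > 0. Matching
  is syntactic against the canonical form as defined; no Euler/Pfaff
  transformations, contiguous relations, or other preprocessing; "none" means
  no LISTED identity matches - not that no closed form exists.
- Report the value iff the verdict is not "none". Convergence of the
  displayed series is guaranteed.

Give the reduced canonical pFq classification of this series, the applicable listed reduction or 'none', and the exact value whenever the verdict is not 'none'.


x = 3/8 here; the reduced form reads 1F0, upper {4/7}, lower {-}, C = 2/9. Verdict: the I4 binomial reduction matches (the 1F0 binomial series: exponent -4/7, x = 3/8). Sum: (2/9) * (5/8)^(-4/7).

First insight: t_0 = 2/9 here, and the expanded ratio factors over Q; prefactor 2/9, roots give parameters.
Term ratio: r(k) = (3/8) * (k+4/7) / [(k+1)] - rational in k. x = (3/8); t_0 = 2/9; negate the roots.


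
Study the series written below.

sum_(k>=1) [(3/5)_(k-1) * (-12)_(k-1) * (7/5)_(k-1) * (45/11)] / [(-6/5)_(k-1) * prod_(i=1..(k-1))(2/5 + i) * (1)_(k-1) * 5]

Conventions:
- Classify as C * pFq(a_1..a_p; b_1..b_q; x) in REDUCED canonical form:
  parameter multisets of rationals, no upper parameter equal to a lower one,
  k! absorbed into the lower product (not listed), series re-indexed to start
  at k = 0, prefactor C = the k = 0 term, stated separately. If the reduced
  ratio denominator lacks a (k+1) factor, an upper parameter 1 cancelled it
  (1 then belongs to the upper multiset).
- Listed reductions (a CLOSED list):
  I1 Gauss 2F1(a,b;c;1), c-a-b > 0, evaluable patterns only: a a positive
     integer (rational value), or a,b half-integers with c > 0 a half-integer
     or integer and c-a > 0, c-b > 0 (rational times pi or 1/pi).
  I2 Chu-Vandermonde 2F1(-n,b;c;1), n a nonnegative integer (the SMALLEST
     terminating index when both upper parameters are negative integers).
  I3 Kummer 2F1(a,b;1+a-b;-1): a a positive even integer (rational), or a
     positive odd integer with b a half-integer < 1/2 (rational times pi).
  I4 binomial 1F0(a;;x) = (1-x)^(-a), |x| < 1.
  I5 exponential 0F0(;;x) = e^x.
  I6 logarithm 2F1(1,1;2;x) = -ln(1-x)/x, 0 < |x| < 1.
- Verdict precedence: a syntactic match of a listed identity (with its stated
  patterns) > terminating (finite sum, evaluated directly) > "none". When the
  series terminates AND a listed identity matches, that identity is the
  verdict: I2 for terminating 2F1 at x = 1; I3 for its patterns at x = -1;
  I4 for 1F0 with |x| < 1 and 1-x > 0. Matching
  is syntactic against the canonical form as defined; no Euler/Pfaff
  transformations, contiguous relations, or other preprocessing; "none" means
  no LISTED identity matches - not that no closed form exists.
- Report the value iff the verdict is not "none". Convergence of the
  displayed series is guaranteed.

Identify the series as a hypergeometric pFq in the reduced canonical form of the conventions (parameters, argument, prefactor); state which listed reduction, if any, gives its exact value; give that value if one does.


With C = 9/11: the canonical form is 2F1(-12, 3/5; -6/5; 1). Verdict: Vandermonde's identity (I2) fires (terminating 2F1 at x = 1 with n = 12, b = 3/5, c = -6/5). Sum: 1578582/5048813.

Structural cue: from the first term 9/11: (1)_k (C = 9/11) is k! itself.
Step ratio: r(k) = 1 * (k-12) (k+3/5) / [(k-6/5) (k+1)] ; factor over Q: parameters, x = 1, and C = 9/11.


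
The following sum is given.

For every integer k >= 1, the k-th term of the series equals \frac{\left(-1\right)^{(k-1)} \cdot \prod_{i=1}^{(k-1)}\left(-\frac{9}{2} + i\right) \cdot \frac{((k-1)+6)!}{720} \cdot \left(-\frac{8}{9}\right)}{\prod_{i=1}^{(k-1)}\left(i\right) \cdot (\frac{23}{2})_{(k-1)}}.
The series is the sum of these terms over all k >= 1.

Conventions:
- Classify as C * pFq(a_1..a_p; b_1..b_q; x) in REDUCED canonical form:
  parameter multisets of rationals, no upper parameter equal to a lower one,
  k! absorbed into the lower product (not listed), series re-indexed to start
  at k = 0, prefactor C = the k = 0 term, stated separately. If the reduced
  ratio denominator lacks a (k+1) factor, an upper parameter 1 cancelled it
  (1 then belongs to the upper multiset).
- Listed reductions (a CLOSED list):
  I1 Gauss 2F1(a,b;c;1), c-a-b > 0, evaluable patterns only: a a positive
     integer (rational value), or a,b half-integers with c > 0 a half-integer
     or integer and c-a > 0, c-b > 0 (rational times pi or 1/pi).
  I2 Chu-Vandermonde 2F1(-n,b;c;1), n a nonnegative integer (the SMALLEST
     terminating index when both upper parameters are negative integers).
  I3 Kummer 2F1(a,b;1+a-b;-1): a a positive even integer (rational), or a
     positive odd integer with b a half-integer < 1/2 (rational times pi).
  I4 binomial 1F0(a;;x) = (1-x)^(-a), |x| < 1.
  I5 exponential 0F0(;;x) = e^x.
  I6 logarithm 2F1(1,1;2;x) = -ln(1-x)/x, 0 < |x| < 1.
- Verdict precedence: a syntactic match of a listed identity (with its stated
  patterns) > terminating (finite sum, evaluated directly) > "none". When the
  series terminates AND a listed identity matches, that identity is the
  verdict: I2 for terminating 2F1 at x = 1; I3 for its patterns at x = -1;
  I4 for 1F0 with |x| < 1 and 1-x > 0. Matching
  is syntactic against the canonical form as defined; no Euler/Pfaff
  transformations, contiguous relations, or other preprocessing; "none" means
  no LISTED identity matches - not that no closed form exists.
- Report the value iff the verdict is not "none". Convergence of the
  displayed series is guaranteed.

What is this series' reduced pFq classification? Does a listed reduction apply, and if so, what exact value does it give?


Reduced: x = -1, 2F1, upper = {-\frac{7}{2}, 7}, lower = {\frac{23}{2}}, C = -\frac{8}{9}. Verdict: Kummer's theorem (I3) fires (x = -1; c = \frac{23}{2} equals 1+a-b for upper {-\frac{7}{2}, 7}: listed pattern). Sum: \left(-\frac{1616615}{1048576}\right) \cdot \pi.

Structural cue: t_0 being -\frac{8}{9}, the factorial ratio (prefactor -8/9) (k+a-1)!/(a-1)! is a rising factorial (a)_k.
Term ratio: r(k) = -1 * (k-\frac{7}{2}) (k+7) / [(k+\frac{23}{2}) (k+1)] - poly over poly, x = -1 from leading terms; C = -\frac{8}{9} at k = 0.


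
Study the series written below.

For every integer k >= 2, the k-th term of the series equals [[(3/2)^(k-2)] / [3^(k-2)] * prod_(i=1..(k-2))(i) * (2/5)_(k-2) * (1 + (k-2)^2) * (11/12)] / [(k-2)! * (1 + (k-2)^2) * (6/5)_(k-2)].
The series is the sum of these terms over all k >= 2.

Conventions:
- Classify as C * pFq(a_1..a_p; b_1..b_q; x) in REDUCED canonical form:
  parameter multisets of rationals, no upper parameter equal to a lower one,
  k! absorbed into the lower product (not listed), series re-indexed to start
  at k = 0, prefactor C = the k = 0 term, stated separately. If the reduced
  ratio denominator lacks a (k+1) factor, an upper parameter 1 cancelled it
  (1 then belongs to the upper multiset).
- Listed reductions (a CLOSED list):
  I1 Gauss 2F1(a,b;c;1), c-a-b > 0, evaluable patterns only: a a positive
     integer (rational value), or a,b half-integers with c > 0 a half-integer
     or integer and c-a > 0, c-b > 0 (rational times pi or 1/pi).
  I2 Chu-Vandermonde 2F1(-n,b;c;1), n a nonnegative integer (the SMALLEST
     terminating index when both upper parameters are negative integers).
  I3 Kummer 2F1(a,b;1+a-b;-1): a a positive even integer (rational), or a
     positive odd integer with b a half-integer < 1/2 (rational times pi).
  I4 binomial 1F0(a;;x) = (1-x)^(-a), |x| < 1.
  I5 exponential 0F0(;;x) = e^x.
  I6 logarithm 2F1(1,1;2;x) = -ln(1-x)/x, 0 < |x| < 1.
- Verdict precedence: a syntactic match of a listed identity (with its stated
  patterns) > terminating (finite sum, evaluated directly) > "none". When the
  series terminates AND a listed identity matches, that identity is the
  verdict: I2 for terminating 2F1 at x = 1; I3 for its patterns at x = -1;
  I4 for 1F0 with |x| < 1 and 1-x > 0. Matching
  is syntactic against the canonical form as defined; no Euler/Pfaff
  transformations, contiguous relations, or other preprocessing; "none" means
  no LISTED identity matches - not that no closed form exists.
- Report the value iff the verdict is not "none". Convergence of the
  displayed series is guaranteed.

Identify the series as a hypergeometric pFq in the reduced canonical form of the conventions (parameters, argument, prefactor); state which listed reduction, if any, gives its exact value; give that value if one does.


x = 1/2 here; the reduced form reads 2F1, upper {2/5, 1}, lower {6/5}, C = 11/12. Verdict: none (x = 1/2): each listed identity misses the multisets {2/5, 1} ; {6/5}.

The tell: from the first term 11/12: the running product (prefactor 11/12) telescopes to a rising factorial.
Term ratio: r(k) = (1/2) * (k+2/5) (k+1) / [(k+6/5) (k+1)] - rational in k, leading ratio (1/2); with t_0 = 11/12, classification follows.


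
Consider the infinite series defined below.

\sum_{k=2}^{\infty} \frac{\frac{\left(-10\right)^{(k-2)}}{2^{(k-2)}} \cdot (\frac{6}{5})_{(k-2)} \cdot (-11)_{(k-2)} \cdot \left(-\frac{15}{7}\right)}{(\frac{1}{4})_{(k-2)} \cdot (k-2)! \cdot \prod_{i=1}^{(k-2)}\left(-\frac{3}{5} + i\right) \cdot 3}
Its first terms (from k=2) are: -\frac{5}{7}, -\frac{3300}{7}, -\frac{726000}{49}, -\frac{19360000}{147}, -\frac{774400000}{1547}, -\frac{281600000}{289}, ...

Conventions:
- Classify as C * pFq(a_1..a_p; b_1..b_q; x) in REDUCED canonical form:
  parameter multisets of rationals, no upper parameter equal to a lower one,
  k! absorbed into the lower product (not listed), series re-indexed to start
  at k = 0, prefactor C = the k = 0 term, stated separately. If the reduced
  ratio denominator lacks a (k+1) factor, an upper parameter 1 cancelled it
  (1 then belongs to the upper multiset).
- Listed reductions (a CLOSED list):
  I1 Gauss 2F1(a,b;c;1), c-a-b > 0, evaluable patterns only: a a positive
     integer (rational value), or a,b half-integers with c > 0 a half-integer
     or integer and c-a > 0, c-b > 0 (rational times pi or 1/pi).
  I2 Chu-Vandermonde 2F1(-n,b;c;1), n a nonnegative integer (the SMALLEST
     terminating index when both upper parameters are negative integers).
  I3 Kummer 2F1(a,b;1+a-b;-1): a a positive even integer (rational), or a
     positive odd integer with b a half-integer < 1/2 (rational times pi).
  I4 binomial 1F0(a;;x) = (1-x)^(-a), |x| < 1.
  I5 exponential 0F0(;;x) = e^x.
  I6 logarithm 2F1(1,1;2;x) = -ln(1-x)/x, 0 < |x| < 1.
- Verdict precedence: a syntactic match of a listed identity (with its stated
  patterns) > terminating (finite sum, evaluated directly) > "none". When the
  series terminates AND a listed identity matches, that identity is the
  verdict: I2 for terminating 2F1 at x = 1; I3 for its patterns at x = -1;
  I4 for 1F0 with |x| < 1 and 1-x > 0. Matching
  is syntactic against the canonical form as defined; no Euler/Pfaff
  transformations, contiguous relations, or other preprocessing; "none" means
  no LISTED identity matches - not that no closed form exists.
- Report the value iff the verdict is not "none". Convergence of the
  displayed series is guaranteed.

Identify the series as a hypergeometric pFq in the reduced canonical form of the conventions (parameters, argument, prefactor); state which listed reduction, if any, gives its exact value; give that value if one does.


Reduced: x = -5, 2F2, upper = {-11, \frac{6}{5}}, lower = {\frac{1}{4}, \frac{2}{5}}, C = -\frac{5}{7}. Verdict: terminating - the sum ends at index 11 because -11 is a negative integer; exact evaluation follows. Hence: -\frac{23775749882603093571815}{6427374091619481}.

Key step: x = -5 and the constant factors (C = -5/7, x = -5) combine into one prefactor.
Adjacent-term ratio: r(k) = -5 * (k-11) (k+\frac{6}{5}) / [(k+\frac{1}{4}) (k+\frac{2}{5}) (k+1)] - rational in k, leading ratio -5; with t_0 = -\frac{5}{7}, classification follows.


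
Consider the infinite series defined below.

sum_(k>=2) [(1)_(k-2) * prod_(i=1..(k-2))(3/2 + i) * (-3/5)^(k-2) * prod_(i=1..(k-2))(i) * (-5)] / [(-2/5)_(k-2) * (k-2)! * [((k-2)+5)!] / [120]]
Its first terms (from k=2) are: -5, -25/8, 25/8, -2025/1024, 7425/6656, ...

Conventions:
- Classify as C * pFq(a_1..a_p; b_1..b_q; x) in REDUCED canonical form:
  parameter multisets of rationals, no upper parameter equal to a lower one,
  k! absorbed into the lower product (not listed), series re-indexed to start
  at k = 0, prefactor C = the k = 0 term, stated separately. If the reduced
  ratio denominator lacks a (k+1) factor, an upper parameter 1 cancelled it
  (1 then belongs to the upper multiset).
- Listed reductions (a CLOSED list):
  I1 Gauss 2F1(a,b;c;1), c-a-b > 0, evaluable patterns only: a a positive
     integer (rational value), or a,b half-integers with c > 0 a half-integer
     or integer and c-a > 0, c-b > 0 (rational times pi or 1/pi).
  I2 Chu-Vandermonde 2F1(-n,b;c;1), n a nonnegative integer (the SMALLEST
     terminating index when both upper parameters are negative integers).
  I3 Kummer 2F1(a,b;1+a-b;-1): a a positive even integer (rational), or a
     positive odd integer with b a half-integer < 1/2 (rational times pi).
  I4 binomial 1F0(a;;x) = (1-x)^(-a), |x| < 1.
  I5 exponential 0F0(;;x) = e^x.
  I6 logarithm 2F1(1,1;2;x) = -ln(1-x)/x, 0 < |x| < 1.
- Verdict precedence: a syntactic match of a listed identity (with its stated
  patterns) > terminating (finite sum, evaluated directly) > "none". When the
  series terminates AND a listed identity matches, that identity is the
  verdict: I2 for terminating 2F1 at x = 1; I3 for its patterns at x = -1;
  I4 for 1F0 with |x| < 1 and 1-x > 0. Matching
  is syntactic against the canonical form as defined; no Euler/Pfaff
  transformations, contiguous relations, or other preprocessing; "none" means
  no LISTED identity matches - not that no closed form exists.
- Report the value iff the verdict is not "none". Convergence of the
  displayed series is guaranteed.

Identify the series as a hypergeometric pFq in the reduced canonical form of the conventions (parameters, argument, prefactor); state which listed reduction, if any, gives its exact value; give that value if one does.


The series (x = -3/5) is 3F2: upper {1, 1, 5/2}, lower {-2/5, 6}, prefactor -5. Verdict: none. No listed pattern accepts 3F2(1, 1, 5/2; -2/5, 6; -3/5).

Key observation: t_0 = -5 here, and the denominator's factorial ratio (C = -5, x = -3/5) is a lower Pochhammer.
Consecutive-term ratio: r(k) = (-3/5) * (k+1) (k+1) (k+5/2) / [(k-2/5) (k+6) (k+1)] - poly over poly, x = (-3/5) from leading terms; C = -5 at k = 0.


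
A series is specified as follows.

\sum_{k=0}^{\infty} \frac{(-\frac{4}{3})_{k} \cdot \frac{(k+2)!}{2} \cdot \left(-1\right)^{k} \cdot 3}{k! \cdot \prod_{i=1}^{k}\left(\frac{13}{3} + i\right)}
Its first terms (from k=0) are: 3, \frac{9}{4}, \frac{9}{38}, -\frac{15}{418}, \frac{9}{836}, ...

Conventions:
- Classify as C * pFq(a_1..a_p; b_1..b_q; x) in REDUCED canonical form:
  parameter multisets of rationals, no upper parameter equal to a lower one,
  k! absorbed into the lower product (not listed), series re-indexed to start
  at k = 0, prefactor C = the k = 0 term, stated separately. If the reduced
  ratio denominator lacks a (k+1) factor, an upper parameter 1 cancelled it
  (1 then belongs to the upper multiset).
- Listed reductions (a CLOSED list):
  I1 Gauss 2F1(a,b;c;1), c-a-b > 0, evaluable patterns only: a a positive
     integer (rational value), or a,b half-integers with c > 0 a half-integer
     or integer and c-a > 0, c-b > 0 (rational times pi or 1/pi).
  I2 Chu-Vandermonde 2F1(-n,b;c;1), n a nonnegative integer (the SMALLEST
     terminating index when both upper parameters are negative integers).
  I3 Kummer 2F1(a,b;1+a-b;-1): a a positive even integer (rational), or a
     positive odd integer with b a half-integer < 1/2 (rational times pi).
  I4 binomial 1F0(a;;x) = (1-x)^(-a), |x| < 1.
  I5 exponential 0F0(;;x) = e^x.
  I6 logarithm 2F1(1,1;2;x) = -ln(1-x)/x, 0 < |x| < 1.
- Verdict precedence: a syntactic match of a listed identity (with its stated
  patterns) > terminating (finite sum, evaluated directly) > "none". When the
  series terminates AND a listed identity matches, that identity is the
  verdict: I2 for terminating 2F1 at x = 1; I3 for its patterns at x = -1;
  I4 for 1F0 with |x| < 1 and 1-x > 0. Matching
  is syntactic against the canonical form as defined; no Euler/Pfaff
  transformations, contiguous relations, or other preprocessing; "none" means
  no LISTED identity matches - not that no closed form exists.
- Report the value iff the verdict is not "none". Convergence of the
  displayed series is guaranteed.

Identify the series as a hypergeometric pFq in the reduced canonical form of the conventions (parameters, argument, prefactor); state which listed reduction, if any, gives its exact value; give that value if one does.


At argument -1: a 2F1 with upper {-\frac{4}{3}, 3}, lower {\frac{16}{3}}, scaled by C = 3. Verdict: none (x = -1): each listed identity misses the multisets {-\frac{4}{3}, 3} ; {\frac{16}{3}}.

Structural cue: from the first term 3: the factorial ratio (C = 3) (k+a-1)!/(a-1)! is a rising factorial (a)_k.
Consecutive-term ratio: r(k) = -1 * (k-\frac{4}{3}) (k+3) / [(k+\frac{16}{3}) (k+1)] - rational in k, leading ratio -1; with t_0 = 3, classification follows.


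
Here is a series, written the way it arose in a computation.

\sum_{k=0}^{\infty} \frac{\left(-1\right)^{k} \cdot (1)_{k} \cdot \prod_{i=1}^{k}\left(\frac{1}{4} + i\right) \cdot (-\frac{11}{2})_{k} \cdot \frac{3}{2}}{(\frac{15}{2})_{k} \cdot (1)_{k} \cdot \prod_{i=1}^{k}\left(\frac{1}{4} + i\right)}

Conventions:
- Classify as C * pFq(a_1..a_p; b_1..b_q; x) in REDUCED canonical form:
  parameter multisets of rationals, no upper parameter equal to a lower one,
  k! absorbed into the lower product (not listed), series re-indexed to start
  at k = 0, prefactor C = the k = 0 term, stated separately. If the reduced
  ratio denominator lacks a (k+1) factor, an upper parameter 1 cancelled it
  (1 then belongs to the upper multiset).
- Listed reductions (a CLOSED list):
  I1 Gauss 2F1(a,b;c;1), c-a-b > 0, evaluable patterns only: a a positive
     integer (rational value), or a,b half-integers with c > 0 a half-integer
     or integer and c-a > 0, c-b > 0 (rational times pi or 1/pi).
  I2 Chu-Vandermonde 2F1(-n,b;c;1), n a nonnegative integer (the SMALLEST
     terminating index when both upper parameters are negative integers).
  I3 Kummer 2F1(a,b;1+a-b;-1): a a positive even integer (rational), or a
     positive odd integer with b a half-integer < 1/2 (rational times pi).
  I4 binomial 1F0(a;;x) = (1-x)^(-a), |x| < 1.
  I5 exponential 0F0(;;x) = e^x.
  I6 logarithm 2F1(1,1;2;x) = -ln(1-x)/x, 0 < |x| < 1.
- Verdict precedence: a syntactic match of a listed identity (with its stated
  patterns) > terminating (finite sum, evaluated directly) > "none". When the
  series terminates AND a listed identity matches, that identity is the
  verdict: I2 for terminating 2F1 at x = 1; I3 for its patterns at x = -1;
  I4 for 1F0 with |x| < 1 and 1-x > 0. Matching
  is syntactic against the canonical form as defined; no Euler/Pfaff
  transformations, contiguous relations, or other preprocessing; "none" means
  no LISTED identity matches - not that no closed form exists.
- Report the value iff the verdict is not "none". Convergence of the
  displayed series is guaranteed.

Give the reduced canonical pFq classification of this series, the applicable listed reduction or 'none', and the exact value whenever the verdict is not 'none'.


At argument -1: a 2F1 with upper {-\frac{11}{2}, 1}, lower {\frac{15}{2}}, scaled by C = \frac{3}{2}. Verdict: Kummer (I3) matches (x = -1; c = \frac{15}{2} equals 1+a-b for upper {-\frac{11}{2}, 1}: listed pattern). Sum: \frac{9009}{8192} \cdot \pi.

First insight: with t_0 = \frac{3}{2}, the lower running product (C = 3/2, x = -1) is a rising factorial.
Adjacent-term ratio: r(k) = -1 * (k-\frac{11}{2}) (k+1) / [(k+\frac{15}{2}) (k+1)] ; factor over Q: parameters, x = -1, and C = \frac{3}{2}.


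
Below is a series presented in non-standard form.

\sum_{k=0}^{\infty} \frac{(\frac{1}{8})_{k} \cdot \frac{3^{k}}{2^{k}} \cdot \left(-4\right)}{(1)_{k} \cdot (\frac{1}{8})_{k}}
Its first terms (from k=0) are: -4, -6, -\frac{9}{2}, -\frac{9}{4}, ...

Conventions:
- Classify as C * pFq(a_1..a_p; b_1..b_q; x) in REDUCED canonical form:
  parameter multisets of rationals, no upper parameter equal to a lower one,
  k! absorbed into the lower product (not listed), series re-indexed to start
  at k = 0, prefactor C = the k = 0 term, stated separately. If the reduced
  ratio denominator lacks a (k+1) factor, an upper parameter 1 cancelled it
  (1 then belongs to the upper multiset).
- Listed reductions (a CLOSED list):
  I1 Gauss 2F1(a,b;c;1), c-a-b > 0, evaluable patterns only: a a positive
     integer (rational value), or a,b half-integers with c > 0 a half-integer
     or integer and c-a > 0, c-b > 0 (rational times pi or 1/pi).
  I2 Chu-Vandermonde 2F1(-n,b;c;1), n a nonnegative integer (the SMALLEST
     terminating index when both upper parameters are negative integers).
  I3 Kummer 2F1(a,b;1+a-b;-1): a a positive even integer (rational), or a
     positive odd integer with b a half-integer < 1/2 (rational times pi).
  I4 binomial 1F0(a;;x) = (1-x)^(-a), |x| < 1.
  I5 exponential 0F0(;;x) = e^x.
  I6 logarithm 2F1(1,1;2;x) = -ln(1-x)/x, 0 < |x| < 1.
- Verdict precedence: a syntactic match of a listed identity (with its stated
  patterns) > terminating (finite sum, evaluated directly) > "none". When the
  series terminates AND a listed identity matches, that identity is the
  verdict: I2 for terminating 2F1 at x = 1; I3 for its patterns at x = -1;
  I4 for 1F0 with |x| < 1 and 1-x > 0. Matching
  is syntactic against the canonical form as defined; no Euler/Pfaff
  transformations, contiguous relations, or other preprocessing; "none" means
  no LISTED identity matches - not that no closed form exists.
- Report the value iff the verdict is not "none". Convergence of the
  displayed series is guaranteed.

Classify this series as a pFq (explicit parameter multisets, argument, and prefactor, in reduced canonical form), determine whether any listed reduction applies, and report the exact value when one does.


Reduced: x = \frac{3}{2}, 0F0, upper = {-}, lower = {-}, C = -4. Verdict: this is exponential (I5) (the 0F0 exponential series at x = \frac{3}{2}). Hence: \left(-4\right) \cdot e^{\frac{3}{2}}.

Key step: with t_0 = -4, (1)_k (C = -4, x = 3/2) is k! itself.
Consecutive-term ratio: r(k) = \frac{3}{2} * 1 / [(k+1)] ; factor over Q: parameters, x = \frac{3}{2}, and C = -4.
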